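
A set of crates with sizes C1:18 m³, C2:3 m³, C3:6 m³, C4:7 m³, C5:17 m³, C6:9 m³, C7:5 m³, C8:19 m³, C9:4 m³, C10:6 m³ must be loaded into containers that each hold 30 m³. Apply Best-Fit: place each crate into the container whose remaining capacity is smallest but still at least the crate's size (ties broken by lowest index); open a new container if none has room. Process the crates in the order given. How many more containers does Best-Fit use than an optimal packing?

Best-Fit: [18,3,6] [7,17,5] [9,19] [4,6] → 4 containers.
Total size 94 m³; any packing needs at least ⌈94/30⌉ = 4 containers.
So 4 is already optimal.

0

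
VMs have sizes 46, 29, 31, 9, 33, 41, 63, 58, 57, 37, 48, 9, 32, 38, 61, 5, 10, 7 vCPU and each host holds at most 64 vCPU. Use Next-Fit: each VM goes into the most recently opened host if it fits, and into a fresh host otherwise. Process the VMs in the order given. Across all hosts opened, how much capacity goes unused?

46 vCPU → host 1 (remaining 18 vCPU)
29 vCPU → host 2 (remaining 35 vCPU)
31 vCPU → host 2 (remaining 4 vCPU)
9 vCPU → host 3 (remaining 55 vCPU)
33 vCPU → host 3 (remaining 22 vCPU)
41 vCPU → host 4 (remaining 23 vCPU)
63 vCPU → host 5 (remaining 1 vCPU)
58 vCPU → host 6 (remaining 6 vCPU)
57 vCPU → host 7 (remaining 7 vCPU)
37 vCPU → host 8 (remaining 27 vCPU)
48 vCPU → host 9 (remaining 16 vCPU)
9 vCPU → host 9 (remaining 7 vCPU)
32 vCPU → host 10 (remaining 32 vCPU)
38 vCPU → host 11 (remaining 26 vCPU)
61 vCPU → host 12 (remaining 3 vCPU)
5 vCPU → host 13 (remaining 59 vCPU)
10 vCPU → host 13 (remaining 49 vCPU)
7 vCPU → host 13 (remaining 42 vCPU)
13 hosts × 64 vCPU = 832 vCPU; used 614 vCPU; unused 218 vCPU.

218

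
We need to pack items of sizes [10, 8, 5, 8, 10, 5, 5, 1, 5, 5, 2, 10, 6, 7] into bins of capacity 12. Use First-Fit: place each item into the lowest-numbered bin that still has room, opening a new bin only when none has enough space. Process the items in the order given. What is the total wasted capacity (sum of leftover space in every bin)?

bin 1: place 10, 2 left
bin 2: place 8, 4 left
bin 3: place 5, 7 left
bin 4: place 8, 4 left
bin 5: place 10, 2 left
bin 3: place 5, 2 left
bin 6: place 5, 7 left
bin 1: place 1, 1 left
bin 6: place 5, 2 left
bin 7: place 5, 7 left
bin 2: place 2, 2 left
bin 8: place 10, 2 left
bin 7: place 6, 1 left
bin 9: place 7, 5 left
9 bins × 12 = 108; used 87; unused 21.

21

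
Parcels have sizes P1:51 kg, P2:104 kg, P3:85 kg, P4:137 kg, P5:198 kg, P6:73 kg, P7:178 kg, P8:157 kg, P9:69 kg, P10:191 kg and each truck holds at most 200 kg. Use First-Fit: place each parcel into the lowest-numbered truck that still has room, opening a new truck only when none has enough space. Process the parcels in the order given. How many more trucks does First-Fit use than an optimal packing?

First-Fit: [51,104] [85,73] [137] [198] [178] [157] [69] [191] → 8 trucks.
Total size 1243 kg; any packing needs at least ⌈1243/200⌉ = 7 trucks.
An optimal packing achieves that bound: [198] [191] [178] [157] [137,51] [104,85] [73,69] → 7 trucks.
Excess: 8 − 7 = 1.

1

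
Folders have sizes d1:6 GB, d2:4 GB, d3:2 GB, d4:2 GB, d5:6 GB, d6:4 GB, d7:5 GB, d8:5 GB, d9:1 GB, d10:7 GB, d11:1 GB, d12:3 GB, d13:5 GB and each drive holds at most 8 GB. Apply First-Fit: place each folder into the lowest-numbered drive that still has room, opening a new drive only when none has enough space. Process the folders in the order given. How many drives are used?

8

Put d1 (6 GB) in drive 1; 2 GB remain.
Put d2 (4 GB) in drive 2; 4 GB remain.
Put d3 (2 GB) in drive 1; 0 GB remain.
Put d4 (2 GB) in drive 2; 2 GB remain.
Put d5 (6 GB) in drive 3; 2 GB remain.
Put d6 (4 GB) in drive 4; 4 GB remain.
Put d7 (5 GB) in drive 5; 3 GB remain.
Put d8 (5 GB) in drive 6; 3 GB remain.
Put d9 (1 GB) in drive 2; 1 GB remain.
Put d10 (7 GB) in drive 7; 1 GB remain.
Put d11 (1 GB) in drive 2; 0 GB remain.
Put d12 (3 GB) in drive 4; 1 GB remain.
Put d13 (5 GB) in drive 8; 3 GB remain.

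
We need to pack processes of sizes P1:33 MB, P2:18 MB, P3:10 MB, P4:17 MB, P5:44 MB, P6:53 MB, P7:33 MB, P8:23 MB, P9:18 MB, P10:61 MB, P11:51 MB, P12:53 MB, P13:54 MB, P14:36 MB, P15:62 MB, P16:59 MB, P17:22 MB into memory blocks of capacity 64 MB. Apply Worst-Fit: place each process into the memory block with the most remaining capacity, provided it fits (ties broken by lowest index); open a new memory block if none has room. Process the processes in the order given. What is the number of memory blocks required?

memory block 1: place P1 (33 MB), 31 MB left
memory block 1: place P2 (18 MB), 13 MB left
memory block 1: place P3 (10 MB), 3 MB left
memory block 2: place P4 (17 MB), 47 MB left
memory block 2: place P5 (44 MB), 3 MB left
memory block 3: place P6 (53 MB), 11 MB left
memory block 4: place P7 (33 MB), 31 MB left
memory block 4: place P8 (23 MB), 8 MB left
memory block 5: place P9 (18 MB), 46 MB left
memory block 6: place P10 (61 MB), 3 MB left
memory block 7: place P11 (51 MB), 13 MB left
memory block 8: place P12 (53 MB), 11 MB left
memory block 9: place P13 (54 MB), 10 MB left
memory block 5: place P14 (36 MB), 10 MB left
memory block 10: place P15 (62 MB), 2 MB left
memory block 11: place P16 (59 MB), 5 MB left
memory block 12: place P17 (22 MB), 42 MB left
Final memory blocks: [33,18,10] [17,44] [53] [33,23] [18,36] [61] [51] [53] [54] [62] [59] [22].

12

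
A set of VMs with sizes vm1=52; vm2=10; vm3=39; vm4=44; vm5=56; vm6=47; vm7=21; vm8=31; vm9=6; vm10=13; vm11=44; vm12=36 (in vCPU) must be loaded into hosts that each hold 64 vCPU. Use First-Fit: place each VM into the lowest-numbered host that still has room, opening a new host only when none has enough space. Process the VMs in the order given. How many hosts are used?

host 1: place vm1 (52 vCPU), 12 vCPU left
host 1: place vm2 (10 vCPU), 2 vCPU left
host 2: place vm3 (39 vCPU), 25 vCPU left
host 3: place vm4 (44 vCPU), 20 vCPU left
host 4: place vm5 (56 vCPU), 8 vCPU left
host 5: place vm6 (47 vCPU), 17 vCPU left
host 2: place vm7 (21 vCPU), 4 vCPU left
host 6: place vm8 (31 vCPU), 33 vCPU left
host 3: place vm9 (6 vCPU), 14 vCPU left
host 3: place vm10 (13 vCPU), 1 vCPU left
host 7: place vm11 (44 vCPU), 20 vCPU left
host 8: place vm12 (36 vCPU), 28 vCPU left

8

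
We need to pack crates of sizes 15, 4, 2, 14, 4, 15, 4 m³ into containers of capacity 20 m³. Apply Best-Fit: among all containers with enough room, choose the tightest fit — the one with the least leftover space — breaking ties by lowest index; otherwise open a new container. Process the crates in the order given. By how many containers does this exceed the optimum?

0

Best-Fit: [15,4] [2,14,4] [15,4] → 3 containers.
Total size 58 m³; any packing needs at least ⌈58/20⌉ = 3 containers.
So 3 is already optimal.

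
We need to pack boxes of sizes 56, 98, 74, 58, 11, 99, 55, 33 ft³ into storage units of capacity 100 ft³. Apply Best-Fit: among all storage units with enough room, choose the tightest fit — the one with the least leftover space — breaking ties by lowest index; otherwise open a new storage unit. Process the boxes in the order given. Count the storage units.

6

Put 56 ft³ in storage unit 1; 44 ft³ remain.
Put 98 ft³ in storage unit 2; 2 ft³ remain.
Put 74 ft³ in storage unit 3; 26 ft³ remain.
Put 58 ft³ in storage unit 4; 42 ft³ remain.
Put 11 ft³ in storage unit 3; 15 ft³ remain.
Put 99 ft³ in storage unit 5; 1 ft³ remain.
Put 55 ft³ in storage unit 6; 45 ft³ remain.
Put 33 ft³ in storage unit 4; 9 ft³ remain.
Final storage units: [56] [98] [74,11] [58,33] [99] [55].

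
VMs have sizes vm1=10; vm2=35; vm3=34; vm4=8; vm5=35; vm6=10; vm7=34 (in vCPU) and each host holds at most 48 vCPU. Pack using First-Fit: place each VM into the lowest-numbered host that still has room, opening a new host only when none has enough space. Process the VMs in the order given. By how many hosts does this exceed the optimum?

0

First-Fit: [10,35] [34,8] [35,10] [34] → 4 hosts.
Total size 166 vCPU; any packing needs at least ⌈166/48⌉ = 4 hosts.
So 4 is already optimal.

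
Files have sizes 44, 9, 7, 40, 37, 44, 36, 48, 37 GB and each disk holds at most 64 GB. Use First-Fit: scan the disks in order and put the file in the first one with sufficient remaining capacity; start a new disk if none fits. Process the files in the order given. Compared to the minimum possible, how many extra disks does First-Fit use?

0

First-Fit: [44,9,7] [40] [37] [44] [36] [48] [37] → 7 disks.
7 files exceed 32 GB (half the capacity), and no two of those can share a disk, so at least 7 disks are needed.
So 7 is already optimal.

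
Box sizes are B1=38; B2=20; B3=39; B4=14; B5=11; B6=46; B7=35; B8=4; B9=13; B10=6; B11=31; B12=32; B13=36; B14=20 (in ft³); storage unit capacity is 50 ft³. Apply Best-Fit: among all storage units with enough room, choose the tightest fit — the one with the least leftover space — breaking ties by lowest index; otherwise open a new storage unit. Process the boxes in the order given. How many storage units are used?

9 storage units

Put B1 (38 ft³) in storage unit 1; 12 ft³ remain.
Put B2 (20 ft³) in storage unit 2; 30 ft³ remain.
Put B3 (39 ft³) in storage unit 3; 11 ft³ remain.
Put B4 (14 ft³) in storage unit 2; 16 ft³ remain.
Put B5 (11 ft³) in storage unit 3; 0 ft³ remain.
Put B6 (46 ft³) in storage unit 4; 4 ft³ remain.
Put B7 (35 ft³) in storage unit 5; 15 ft³ remain.
Put B8 (4 ft³) in storage unit 4; 0 ft³ remain.
Put B9 (13 ft³) in storage unit 5; 2 ft³ remain.
Put B10 (6 ft³) in storage unit 1; 6 ft³ remain.
Put B11 (31 ft³) in storage unit 6; 19 ft³ remain.
Put B12 (32 ft³) in storage unit 7; 18 ft³ remain.
Put B13 (36 ft³) in storage unit 8; 14 ft³ remain.
Put B14 (20 ft³) in storage unit 9; 30 ft³ remain.
Final storage units: [38,6] [20,14] [39,11] [46,4] [35,13] [31] [32] [36] [20].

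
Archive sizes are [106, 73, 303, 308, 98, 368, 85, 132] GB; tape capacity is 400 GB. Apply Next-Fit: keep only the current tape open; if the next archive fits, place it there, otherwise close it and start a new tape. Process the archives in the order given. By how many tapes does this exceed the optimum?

Next-Fit: [106,73] [303] [308] [98] [368] [85,132] → 6 tapes.
Total size 1473 GB; any packing needs at least ⌈1473/400⌉ = 4 tapes.
An optimal packing achieves that bound: [368] [308,85] [303,73] [132,106,98] → 4 tapes.
Excess: 6 − 4 = 2.

2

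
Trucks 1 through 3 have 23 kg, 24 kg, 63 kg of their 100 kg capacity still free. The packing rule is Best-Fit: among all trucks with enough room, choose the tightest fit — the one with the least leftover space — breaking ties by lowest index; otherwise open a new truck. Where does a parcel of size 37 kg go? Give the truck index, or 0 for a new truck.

3

Trucks with room: truck 3 (63 kg).
Tightest fit is truck 3 with 63 kg free.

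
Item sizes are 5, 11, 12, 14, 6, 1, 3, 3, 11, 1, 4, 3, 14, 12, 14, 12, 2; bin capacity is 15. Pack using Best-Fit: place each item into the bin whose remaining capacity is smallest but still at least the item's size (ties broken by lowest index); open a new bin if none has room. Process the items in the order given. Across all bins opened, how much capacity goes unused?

7

bin 1: place 5, 10 left
bin 2: place 11, 4 left
bin 3: place 12, 3 left
bin 4: place 14, 1 left
bin 1: place 6, 4 left
bin 4: place 1, 0 left
bin 3: place 3, 0 left
bin 1: place 3, 1 left
bin 5: place 11, 4 left
bin 1: place 1, 0 left
bin 2: place 4, 0 left
bin 5: place 3, 1 left
bin 6: place 14, 1 left
bin 7: place 12, 3 left
bin 8: place 14, 1 left
bin 9: place 12, 3 left
bin 7: place 2, 1 left
9 bins × 15 = 135; used 128; unused 7.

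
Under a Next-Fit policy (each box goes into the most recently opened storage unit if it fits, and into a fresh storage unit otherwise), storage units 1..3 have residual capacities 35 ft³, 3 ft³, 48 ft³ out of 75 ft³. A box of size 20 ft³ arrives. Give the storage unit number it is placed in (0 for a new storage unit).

3

Next-Fit only looks at storage unit 3, which has 48 ft³ free.
20 ft³ fits there.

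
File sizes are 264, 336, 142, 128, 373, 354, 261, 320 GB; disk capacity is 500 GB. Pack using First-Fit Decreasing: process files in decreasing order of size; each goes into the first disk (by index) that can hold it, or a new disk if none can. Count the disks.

6

Sorted descending: 373, 354, 336, 320, 264, 261, 142, 128.
373 GB → disk 1 (remaining 127 GB)
354 GB → disk 2 (remaining 146 GB)
336 GB → disk 3 (remaining 164 GB)
320 GB → disk 4 (remaining 180 GB)
264 GB → disk 5 (remaining 236 GB)
261 GB → disk 6 (remaining 239 GB)
142 GB → disk 2 (remaining 4 GB)
128 GB → disk 3 (remaining 36 GB)
Final disks: [373] [354,142] [336,128] [320] [264] [261].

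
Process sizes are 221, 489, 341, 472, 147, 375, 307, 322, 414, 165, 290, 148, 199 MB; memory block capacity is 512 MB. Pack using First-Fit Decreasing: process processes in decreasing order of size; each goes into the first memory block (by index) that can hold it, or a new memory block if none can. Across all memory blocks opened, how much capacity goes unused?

718

Sorted descending: 489, 472, 414, 375, 341, 322, 307, 290, 221, 199, 165, 148, 147.
Put 489 MB in memory block 1; 23 MB remain.
Put 472 MB in memory block 2; 40 MB remain.
Put 414 MB in memory block 3; 98 MB remain.
Put 375 MB in memory block 4; 137 MB remain.
Put 341 MB in memory block 5; 171 MB remain.
Put 322 MB in memory block 6; 190 MB remain.
Put 307 MB in memory block 7; 205 MB remain.
Put 290 MB in memory block 8; 222 MB remain.
Put 221 MB in memory block 8; 1 MB remain.
Put 199 MB in memory block 7; 6 MB remain.
Put 165 MB in memory block 5; 6 MB remain.
Put 148 MB in memory block 6; 42 MB remain.
Put 147 MB in memory block 9; 365 MB remain.
9 memory blocks × 512 MB = 4608 MB; used 3890 MB; unused 718 MB.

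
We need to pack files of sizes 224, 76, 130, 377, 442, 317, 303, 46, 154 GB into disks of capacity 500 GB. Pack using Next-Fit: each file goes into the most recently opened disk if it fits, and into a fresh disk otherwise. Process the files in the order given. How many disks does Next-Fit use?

disk 1: place 224 GB, 276 GB left
disk 1: place 76 GB, 200 GB left
disk 1: place 130 GB, 70 GB left
disk 2: place 377 GB, 123 GB left
disk 3: place 442 GB, 58 GB left
disk 4: place 317 GB, 183 GB left
disk 5: place 303 GB, 197 GB left
disk 5: place 46 GB, 151 GB left
disk 6: place 154 GB, 346 GB left

6 disks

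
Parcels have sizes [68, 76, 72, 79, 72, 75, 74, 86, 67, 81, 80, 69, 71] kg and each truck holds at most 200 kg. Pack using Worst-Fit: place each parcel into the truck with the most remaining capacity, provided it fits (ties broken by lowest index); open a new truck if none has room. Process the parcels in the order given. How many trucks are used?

Put 68 kg in truck 1; 132 kg remain.
Put 76 kg in truck 1; 56 kg remain.
Put 72 kg in truck 2; 128 kg remain.
Put 79 kg in truck 2; 49 kg remain.
Put 72 kg in truck 3; 128 kg remain.
Put 75 kg in truck 3; 53 kg remain.
Put 74 kg in truck 4; 126 kg remain.
Put 86 kg in truck 4; 40 kg remain.
Put 67 kg in truck 5; 133 kg remain.
Put 81 kg in truck 5; 52 kg remain.
Put 80 kg in truck 6; 120 kg remain.
Put 69 kg in truck 6; 51 kg remain.
Put 71 kg in truck 7; 129 kg remain.
Final trucks: [68,76] [72,79] [72,75] [74,86] [67,81] [80,69] [71].

7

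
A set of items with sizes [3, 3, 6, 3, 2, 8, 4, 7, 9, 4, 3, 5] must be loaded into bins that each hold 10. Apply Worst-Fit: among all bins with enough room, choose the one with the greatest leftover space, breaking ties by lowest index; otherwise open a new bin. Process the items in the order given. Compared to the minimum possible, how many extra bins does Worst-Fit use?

1

Worst-Fit: [3,3,3] [6,2] [8] [4,4] [7,3] [9] [5] → 7 bins.
Total size 57; any packing needs at least ⌈57/10⌉ = 6 bins.
An optimal packing achieves that bound: [9] [8,2] [7,3] [6,4] [5,4] [3,3,3] → 6 bins.
Excess: 7 − 6 = 1.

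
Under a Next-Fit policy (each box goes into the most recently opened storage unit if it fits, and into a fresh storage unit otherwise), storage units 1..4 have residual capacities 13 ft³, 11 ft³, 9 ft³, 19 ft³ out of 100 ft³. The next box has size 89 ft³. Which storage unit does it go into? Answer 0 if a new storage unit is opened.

0

Next-Fit only looks at storage unit 4, which has 19 ft³ free.
89 ft³ does not fit, so a new storage unit is opened.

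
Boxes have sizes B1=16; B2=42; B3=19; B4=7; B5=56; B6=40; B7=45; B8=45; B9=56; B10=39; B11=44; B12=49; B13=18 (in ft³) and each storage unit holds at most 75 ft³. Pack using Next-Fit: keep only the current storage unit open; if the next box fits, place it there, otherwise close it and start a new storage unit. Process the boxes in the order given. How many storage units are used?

10 storage units

storage unit 1: place B1 (16 ft³), 59 ft³ left
storage unit 1: place B2 (42 ft³), 17 ft³ left
storage unit 2: place B3 (19 ft³), 56 ft³ left
storage unit 2: place B4 (7 ft³), 49 ft³ left
storage unit 3: place B5 (56 ft³), 19 ft³ left
storage unit 4: place B6 (40 ft³), 35 ft³ left
storage unit 5: place B7 (45 ft³), 30 ft³ left
storage unit 6: place B8 (45 ft³), 30 ft³ left
storage unit 7: place B9 (56 ft³), 19 ft³ left
storage unit 8: place B10 (39 ft³), 36 ft³ left
storage unit 9: place B11 (44 ft³), 31 ft³ left
storage unit 10: place B12 (49 ft³), 26 ft³ left
storage unit 10: place B13 (18 ft³), 8 ft³ left
Final storage units: [16,42] [19,7] [56] [40] [45] [45] [56] [39] [44] [49,18].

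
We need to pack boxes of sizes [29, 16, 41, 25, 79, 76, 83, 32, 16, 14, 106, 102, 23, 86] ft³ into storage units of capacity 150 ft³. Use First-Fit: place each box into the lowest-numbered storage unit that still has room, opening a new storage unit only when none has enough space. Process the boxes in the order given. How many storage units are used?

29 ft³ → storage unit 1 (remaining 121 ft³)
16 ft³ → storage unit 1 (remaining 105 ft³)
41 ft³ → storage unit 1 (remaining 64 ft³)
25 ft³ → storage unit 1 (remaining 39 ft³)
79 ft³ → storage unit 2 (remaining 71 ft³)
76 ft³ → storage unit 3 (remaining 74 ft³)
83 ft³ → storage unit 4 (remaining 67 ft³)
32 ft³ → storage unit 1 (remaining 7 ft³)
16 ft³ → storage unit 2 (remaining 55 ft³)
14 ft³ → storage unit 2 (remaining 41 ft³)
106 ft³ → storage unit 5 (remaining 44 ft³)
102 ft³ → storage unit 6 (remaining 48 ft³)
23 ft³ → storage unit 2 (remaining 18 ft³)
86 ft³ → storage unit 7 (remaining 64 ft³)
Final storage units: [29,16,41,25,32] [79,16,14,23] [76] [83] [106] [102] [86].

7 storage units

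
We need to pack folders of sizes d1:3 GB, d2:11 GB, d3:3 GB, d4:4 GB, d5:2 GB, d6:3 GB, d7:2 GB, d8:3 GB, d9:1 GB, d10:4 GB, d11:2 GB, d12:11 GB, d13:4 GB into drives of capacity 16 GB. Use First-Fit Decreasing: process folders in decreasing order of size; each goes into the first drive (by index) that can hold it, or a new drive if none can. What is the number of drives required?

Sorted descending: 11, 11, 4, 4, 4, 3, 3, 3, 3, 2, 2, 2, 1.
11 GB → drive 1 (remaining 5 GB)
11 GB → drive 2 (remaining 5 GB)
4 GB → drive 1 (remaining 1 GB)
4 GB → drive 2 (remaining 1 GB)
4 GB → drive 3 (remaining 12 GB)
3 GB → drive 3 (remaining 9 GB)
3 GB → drive 3 (remaining 6 GB)
3 GB → drive 3 (remaining 3 GB)
3 GB → drive 3 (remaining 0 GB)
2 GB → drive 4 (remaining 14 GB)
2 GB → drive 4 (remaining 12 GB)
2 GB → drive 4 (remaining 10 GB)
1 GB → drive 1 (remaining 0 GB)
Final drives: [11,4,1] [11,4] [4,3,3,3,3] [2,2,2].

4 drives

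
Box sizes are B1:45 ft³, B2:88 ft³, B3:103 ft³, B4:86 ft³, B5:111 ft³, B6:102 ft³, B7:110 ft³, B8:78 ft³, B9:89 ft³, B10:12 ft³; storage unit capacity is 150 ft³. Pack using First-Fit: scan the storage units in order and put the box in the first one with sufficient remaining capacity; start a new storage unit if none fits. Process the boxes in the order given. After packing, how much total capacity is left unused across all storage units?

B1 (45 ft³) → storage unit 1 (remaining 105 ft³)
B2 (88 ft³) → storage unit 1 (remaining 17 ft³)
B3 (103 ft³) → storage unit 2 (remaining 47 ft³)
B4 (86 ft³) → storage unit 3 (remaining 64 ft³)
B5 (111 ft³) → storage unit 4 (remaining 39 ft³)
B6 (102 ft³) → storage unit 5 (remaining 48 ft³)
B7 (110 ft³) → storage unit 6 (remaining 40 ft³)
B8 (78 ft³) → storage unit 7 (remaining 72 ft³)
B9 (89 ft³) → storage unit 8 (remaining 61 ft³)
B10 (12 ft³) → storage unit 1 (remaining 5 ft³)
8 storage units × 150 ft³ = 1200 ft³; used 824 ft³; unused 376 ft³.

376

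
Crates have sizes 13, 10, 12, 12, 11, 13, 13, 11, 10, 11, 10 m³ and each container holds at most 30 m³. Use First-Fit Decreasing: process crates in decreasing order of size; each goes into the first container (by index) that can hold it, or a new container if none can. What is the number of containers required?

Sorted descending: 13, 13, 13, 12, 12, 11, 11, 11, 10, 10, 10.
container 1: place 13 m³, 17 m³ left
container 1: place 13 m³, 4 m³ left
container 2: place 13 m³, 17 m³ left
container 2: place 12 m³, 5 m³ left
container 3: place 12 m³, 18 m³ left
container 3: place 11 m³, 7 m³ left
container 4: place 11 m³, 19 m³ left
container 4: place 11 m³, 8 m³ left
container 5: place 10 m³, 20 m³ left
container 5: place 10 m³, 10 m³ left
container 5: place 10 m³, 0 m³ left
Final containers: [13,13] [13,12] [12,11] [11,11] [10,10,10].

5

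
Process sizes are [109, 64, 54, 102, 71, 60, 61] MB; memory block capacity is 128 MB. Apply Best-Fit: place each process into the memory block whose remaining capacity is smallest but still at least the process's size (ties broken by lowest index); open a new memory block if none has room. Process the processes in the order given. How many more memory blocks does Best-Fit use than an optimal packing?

Best-Fit: [109] [64,54] [102] [71] [60,61] → 5 memory blocks.
Total size 521 MB; any packing needs at least ⌈521/128⌉ = 5 memory blocks.
So 5 is already optimal.

0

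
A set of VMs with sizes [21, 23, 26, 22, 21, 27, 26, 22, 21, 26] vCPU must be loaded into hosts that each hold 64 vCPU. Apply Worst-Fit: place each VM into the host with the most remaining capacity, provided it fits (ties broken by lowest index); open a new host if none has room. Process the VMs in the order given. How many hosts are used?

5

21 vCPU → host 1 (remaining 43 vCPU)
23 vCPU → host 1 (remaining 20 vCPU)
26 vCPU → host 2 (remaining 38 vCPU)
22 vCPU → host 2 (remaining 16 vCPU)
21 vCPU → host 3 (remaining 43 vCPU)
27 vCPU → host 3 (remaining 16 vCPU)
26 vCPU → host 4 (remaining 38 vCPU)
22 vCPU → host 4 (remaining 16 vCPU)
21 vCPU → host 5 (remaining 43 vCPU)
26 vCPU → host 5 (remaining 17 vCPU)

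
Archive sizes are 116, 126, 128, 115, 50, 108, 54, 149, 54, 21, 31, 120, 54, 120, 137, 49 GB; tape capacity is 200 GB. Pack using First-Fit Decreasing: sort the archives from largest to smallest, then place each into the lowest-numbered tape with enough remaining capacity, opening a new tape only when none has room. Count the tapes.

Sorted descending: 149, 137, 128, 126, 120, 120, 116, 115, 108, 54, 54, 54, 50, 49, 31, 21.
149 GB → tape 1 (remaining 51 GB)
137 GB → tape 2 (remaining 63 GB)
128 GB → tape 3 (remaining 72 GB)
126 GB → tape 4 (remaining 74 GB)
120 GB → tape 5 (remaining 80 GB)
120 GB → tape 6 (remaining 80 GB)
116 GB → tape 7 (remaining 84 GB)
115 GB → tape 8 (remaining 85 GB)
108 GB → tape 9 (remaining 92 GB)
54 GB → tape 2 (remaining 9 GB)
54 GB → tape 3 (remaining 18 GB)
54 GB → tape 4 (remaining 20 GB)
50 GB → tape 1 (remaining 1 GB)
49 GB → tape 5 (remaining 31 GB)
31 GB → tape 5 (remaining 0 GB)
21 GB → tape 6 (remaining 59 GB)
Final tapes: [149,50] [137,54] [128,54] [126,54] [120,49,31] [120,21] [116] [115] [108].

9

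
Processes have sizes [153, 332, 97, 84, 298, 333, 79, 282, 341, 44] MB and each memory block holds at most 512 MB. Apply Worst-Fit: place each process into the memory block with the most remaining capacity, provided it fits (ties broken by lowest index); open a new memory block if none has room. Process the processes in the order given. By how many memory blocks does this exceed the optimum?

Worst-Fit: [153,332] [97,84,298] [333,79] [282,44] [341] → 5 memory blocks.
5 processes exceed 256 MB (half the capacity), and no two of those can share a memory block, so at least 5 memory blocks are needed.
So 5 is already optimal.

0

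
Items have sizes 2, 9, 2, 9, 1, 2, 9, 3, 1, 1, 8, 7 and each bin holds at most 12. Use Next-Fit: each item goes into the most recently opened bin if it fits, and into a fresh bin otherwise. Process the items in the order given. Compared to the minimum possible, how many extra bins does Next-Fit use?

1

Next-Fit: [2,9] [2,9,1] [2,9] [3,1,1] [8] [7] → 6 bins.
Total size 54; any packing needs at least ⌈54/12⌉ = 5 bins.
An optimal packing achieves that bound: [9,3] [9,2,1] [9,2,1] [8,2,1] [7] → 5 bins.
Excess: 6 − 5 = 1.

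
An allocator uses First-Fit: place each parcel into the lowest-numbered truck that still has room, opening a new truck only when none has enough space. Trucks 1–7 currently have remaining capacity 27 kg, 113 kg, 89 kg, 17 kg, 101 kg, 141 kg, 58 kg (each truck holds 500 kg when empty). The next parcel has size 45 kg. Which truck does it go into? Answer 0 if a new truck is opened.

Trucks with room: truck 2 (113 kg), truck 3 (89 kg), truck 5 (101 kg), truck 6 (141 kg), truck 7 (58 kg).
The first with room is truck 2.

2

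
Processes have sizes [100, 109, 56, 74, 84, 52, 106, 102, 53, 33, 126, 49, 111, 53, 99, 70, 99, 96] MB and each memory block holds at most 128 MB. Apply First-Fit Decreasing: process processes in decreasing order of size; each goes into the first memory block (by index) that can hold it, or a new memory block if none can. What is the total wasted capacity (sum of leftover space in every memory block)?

Sorted descending: 126, 111, 109, 106, 102, 100, 99, 99, 96, 84, 74, 70, 56, 53, 53, 52, 49, 33.
126 MB → memory block 1 (remaining 2 MB)
111 MB → memory block 2 (remaining 17 MB)
109 MB → memory block 3 (remaining 19 MB)
106 MB → memory block 4 (remaining 22 MB)
102 MB → memory block 5 (remaining 26 MB)
100 MB → memory block 6 (remaining 28 MB)
99 MB → memory block 7 (remaining 29 MB)
99 MB → memory block 8 (remaining 29 MB)
96 MB → memory block 9 (remaining 32 MB)
84 MB → memory block 10 (remaining 44 MB)
74 MB → memory block 11 (remaining 54 MB)
70 MB → memory block 12 (remaining 58 MB)
56 MB → memory block 12 (remaining 2 MB)
53 MB → memory block 11 (remaining 1 MB)
53 MB → memory block 13 (remaining 75 MB)
52 MB → memory block 13 (remaining 23 MB)
49 MB → memory block 14 (remaining 79 MB)
33 MB → memory block 10 (remaining 11 MB)
14 memory blocks × 128 MB = 1792 MB; used 1472 MB; unused 320 MB.

320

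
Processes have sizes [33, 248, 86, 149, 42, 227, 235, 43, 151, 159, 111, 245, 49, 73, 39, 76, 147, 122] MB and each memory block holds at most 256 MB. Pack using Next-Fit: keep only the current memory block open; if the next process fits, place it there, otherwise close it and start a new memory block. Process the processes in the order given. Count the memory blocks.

13

Put 33 MB in memory block 1; 223 MB remain.
Put 248 MB in memory block 2; 8 MB remain.
Put 86 MB in memory block 3; 170 MB remain.
Put 149 MB in memory block 3; 21 MB remain.
Put 42 MB in memory block 4; 214 MB remain.
Put 227 MB in memory block 5; 29 MB remain.
Put 235 MB in memory block 6; 21 MB remain.
Put 43 MB in memory block 7; 213 MB remain.
Put 151 MB in memory block 7; 62 MB remain.
Put 159 MB in memory block 8; 97 MB remain.
Put 111 MB in memory block 9; 145 MB remain.
Put 245 MB in memory block 10; 11 MB remain.
Put 49 MB in memory block 11; 207 MB remain.
Put 73 MB in memory block 11; 134 MB remain.
Put 39 MB in memory block 11; 95 MB remain.
Put 76 MB in memory block 11; 19 MB remain.
Put 147 MB in memory block 12; 109 MB remain.
Put 122 MB in memory block 13; 134 MB remain.
Final memory blocks: [33] [248] [86,149] [42] [227] [235] [43,151] [159] [111] [245] [49,73,39,76] [147] [122].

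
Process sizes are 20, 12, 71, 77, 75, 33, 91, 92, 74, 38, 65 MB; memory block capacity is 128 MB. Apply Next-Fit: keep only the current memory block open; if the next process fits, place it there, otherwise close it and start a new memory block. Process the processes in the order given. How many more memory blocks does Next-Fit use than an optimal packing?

0

Next-Fit: [20,12,71] [77] [75,33] [91] [92] [74,38] [65] → 7 memory blocks.
7 processes exceed 64 MB (half the capacity), and no two of those can share a memory block, so at least 7 memory blocks are needed.
So 7 is already optimal.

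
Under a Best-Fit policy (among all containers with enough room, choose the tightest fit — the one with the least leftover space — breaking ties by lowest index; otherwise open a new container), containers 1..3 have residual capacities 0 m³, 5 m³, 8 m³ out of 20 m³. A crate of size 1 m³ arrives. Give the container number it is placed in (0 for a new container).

2

Containers with room: container 2 (5 m³), container 3 (8 m³).
Tightest fit is container 2 with 5 m³ free.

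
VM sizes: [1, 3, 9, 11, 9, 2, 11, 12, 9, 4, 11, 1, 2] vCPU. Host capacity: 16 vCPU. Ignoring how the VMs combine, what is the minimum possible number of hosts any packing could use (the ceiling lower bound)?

Total size = 1 + 3 + 9 + 11 + 9 + 2 + 11 + 12 + 9 + 4 + 11 + 1 + 2 = 85 vCPU.
⌈85 / 16⌉ = 6.

6 hosts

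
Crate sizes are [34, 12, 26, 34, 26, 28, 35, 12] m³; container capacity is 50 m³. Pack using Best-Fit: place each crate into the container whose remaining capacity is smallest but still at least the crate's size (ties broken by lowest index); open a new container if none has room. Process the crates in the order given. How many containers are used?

6 containers

Put 34 m³ in container 1; 16 m³ remain.
Put 12 m³ in container 1; 4 m³ remain.
Put 26 m³ in container 2; 24 m³ remain.
Put 34 m³ in container 3; 16 m³ remain.
Put 26 m³ in container 4; 24 m³ remain.
Put 28 m³ in container 5; 22 m³ remain.
Put 35 m³ in container 6; 15 m³ remain.
Put 12 m³ in container 6; 3 m³ remain.
Final containers: [34,12] [26] [34] [26] [28] [35,12].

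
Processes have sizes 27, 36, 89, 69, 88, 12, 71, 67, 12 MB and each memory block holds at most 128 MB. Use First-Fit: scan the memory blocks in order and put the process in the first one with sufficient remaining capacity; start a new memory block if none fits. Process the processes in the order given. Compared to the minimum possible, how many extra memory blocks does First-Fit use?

1

First-Fit: [27,36,12,12] [89] [69] [88] [71] [67] → 6 memory blocks.
5 processes exceed 64 MB (half the capacity), and no two of those can share a memory block, so at least 5 memory blocks are needed.
An optimal packing achieves that bound: [89,36] [88,27,12] [71,12] [69] [67] → 5 memory blocks.
Excess: 6 − 5 = 1.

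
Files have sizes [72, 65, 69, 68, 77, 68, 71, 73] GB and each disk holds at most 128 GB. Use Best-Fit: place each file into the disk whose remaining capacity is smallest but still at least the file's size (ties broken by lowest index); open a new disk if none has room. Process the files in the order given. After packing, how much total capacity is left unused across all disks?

Put 72 GB in disk 1; 56 GB remain.
Put 65 GB in disk 2; 63 GB remain.
Put 69 GB in disk 3; 59 GB remain.
Put 68 GB in disk 4; 60 GB remain.
Put 77 GB in disk 5; 51 GB remain.
Put 68 GB in disk 6; 60 GB remain.
Put 71 GB in disk 7; 57 GB remain.
Put 73 GB in disk 8; 55 GB remain.
8 disks × 128 GB = 1024 GB; used 563 GB; unused 461 GB.

461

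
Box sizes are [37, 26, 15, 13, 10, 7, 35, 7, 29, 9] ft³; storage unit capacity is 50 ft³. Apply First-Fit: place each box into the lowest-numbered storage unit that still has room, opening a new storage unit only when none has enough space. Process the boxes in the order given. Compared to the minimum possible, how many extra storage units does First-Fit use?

First-Fit: [37,13] [26,15,7] [10,35] [7,29,9] → 4 storage units.
Total size 188 ft³; any packing needs at least ⌈188/50⌉ = 4 storage units.
So 4 is already optimal.

0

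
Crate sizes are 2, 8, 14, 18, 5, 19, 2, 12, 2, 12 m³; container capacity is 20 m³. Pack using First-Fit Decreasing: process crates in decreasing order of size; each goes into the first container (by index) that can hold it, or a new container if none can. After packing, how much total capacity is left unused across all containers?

6

Sorted descending: 19, 18, 14, 12, 12, 8, 5, 2, 2, 2.
19 m³ → container 1 (remaining 1 m³)
18 m³ → container 2 (remaining 2 m³)
14 m³ → container 3 (remaining 6 m³)
12 m³ → container 4 (remaining 8 m³)
12 m³ → container 5 (remaining 8 m³)
8 m³ → container 4 (remaining 0 m³)
5 m³ → container 3 (remaining 1 m³)
2 m³ → container 2 (remaining 0 m³)
2 m³ → container 5 (remaining 6 m³)
2 m³ → container 5 (remaining 4 m³)
5 containers × 20 m³ = 100 m³; used 94 m³; unused 6 m³.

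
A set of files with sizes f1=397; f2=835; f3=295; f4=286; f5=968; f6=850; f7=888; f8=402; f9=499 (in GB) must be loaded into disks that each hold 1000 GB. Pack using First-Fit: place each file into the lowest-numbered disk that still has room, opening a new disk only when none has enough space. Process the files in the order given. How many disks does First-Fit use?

6

disk 1: place f1 (397 GB), 603 GB left
disk 2: place f2 (835 GB), 165 GB left
disk 1: place f3 (295 GB), 308 GB left
disk 1: place f4 (286 GB), 22 GB left
disk 3: place f5 (968 GB), 32 GB left
disk 4: place f6 (850 GB), 150 GB left
disk 5: place f7 (888 GB), 112 GB left
disk 6: place f8 (402 GB), 598 GB left
disk 6: place f9 (499 GB), 99 GB left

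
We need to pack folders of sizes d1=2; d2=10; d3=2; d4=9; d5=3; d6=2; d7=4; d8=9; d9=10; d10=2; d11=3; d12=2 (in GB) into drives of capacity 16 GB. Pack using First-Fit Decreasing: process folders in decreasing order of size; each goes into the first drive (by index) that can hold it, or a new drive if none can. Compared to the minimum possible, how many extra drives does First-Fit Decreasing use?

First-Fit Decreasing: [10,4,2] [10,3,3] [9,2,2,2] [9,2] → 4 drives.
Total size 58 GB; any packing needs at least ⌈58/16⌉ = 4 drives.
So 4 is already optimal.

0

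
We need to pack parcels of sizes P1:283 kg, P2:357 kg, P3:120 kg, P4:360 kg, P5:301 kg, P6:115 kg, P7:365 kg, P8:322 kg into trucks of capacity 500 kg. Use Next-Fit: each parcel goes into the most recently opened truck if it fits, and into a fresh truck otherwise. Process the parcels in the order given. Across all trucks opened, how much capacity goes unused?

777

Put P1 (283 kg) in truck 1; 217 kg remain.
Put P2 (357 kg) in truck 2; 143 kg remain.
Put P3 (120 kg) in truck 2; 23 kg remain.
Put P4 (360 kg) in truck 3; 140 kg remain.
Put P5 (301 kg) in truck 4; 199 kg remain.
Put P6 (115 kg) in truck 4; 84 kg remain.
Put P7 (365 kg) in truck 5; 135 kg remain.
Put P8 (322 kg) in truck 6; 178 kg remain.
6 trucks × 500 kg = 3000 kg; used 2223 kg; unused 777 kg.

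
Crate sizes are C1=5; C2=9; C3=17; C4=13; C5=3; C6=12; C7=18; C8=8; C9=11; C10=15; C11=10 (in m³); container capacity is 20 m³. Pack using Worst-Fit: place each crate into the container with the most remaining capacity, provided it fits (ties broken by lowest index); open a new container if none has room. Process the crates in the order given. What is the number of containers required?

8

container 1: place C1 (5 m³), 15 m³ left
container 1: place C2 (9 m³), 6 m³ left
container 2: place C3 (17 m³), 3 m³ left
container 3: place C4 (13 m³), 7 m³ left
container 3: place C5 (3 m³), 4 m³ left
container 4: place C6 (12 m³), 8 m³ left
container 5: place C7 (18 m³), 2 m³ left
container 4: place C8 (8 m³), 0 m³ left
container 6: place C9 (11 m³), 9 m³ left
container 7: place C10 (15 m³), 5 m³ left
container 8: place C11 (10 m³), 10 m³ left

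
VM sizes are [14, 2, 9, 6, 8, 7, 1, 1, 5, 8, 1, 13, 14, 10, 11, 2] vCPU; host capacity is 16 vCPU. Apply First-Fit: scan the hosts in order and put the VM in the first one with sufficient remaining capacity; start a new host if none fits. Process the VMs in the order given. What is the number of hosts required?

8 hosts

Put 14 vCPU in host 1; 2 vCPU remain.
Put 2 vCPU in host 1; 0 vCPU remain.
Put 9 vCPU in host 2; 7 vCPU remain.
Put 6 vCPU in host 2; 1 vCPU remain.
Put 8 vCPU in host 3; 8 vCPU remain.
Put 7 vCPU in host 3; 1 vCPU remain.
Put 1 vCPU in host 2; 0 vCPU remain.
Put 1 vCPU in host 3; 0 vCPU remain.
Put 5 vCPU in host 4; 11 vCPU remain.
Put 8 vCPU in host 4; 3 vCPU remain.
Put 1 vCPU in host 4; 2 vCPU remain.
Put 13 vCPU in host 5; 3 vCPU remain.
Put 14 vCPU in host 6; 2 vCPU remain.
Put 10 vCPU in host 7; 6 vCPU remain.
Put 11 vCPU in host 8; 5 vCPU remain.
Put 2 vCPU in host 4; 0 vCPU remain.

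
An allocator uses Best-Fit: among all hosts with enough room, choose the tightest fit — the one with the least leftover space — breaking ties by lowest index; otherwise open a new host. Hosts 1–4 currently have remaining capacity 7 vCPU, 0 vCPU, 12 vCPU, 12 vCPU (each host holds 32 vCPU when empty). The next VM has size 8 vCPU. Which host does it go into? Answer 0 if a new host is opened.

Hosts with room: host 3 (12 vCPU), host 4 (12 vCPU).
Tightest fit is host 3 with 12 vCPU free.

3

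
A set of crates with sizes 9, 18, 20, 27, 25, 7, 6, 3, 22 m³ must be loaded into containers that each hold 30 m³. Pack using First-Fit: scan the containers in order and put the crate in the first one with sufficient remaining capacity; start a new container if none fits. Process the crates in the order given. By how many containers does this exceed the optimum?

First-Fit: [9,18,3] [20,7] [27] [25] [6,22] → 5 containers.
Total size 137 m³; any packing needs at least ⌈137/30⌉ = 5 containers.
So 5 is already optimal.

0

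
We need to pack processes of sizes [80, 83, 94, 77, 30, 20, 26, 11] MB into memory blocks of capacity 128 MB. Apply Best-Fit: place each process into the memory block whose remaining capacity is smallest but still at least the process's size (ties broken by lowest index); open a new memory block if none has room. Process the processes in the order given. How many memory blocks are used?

4

memory block 1: place 80 MB, 48 MB left
memory block 2: place 83 MB, 45 MB left
memory block 3: place 94 MB, 34 MB left
memory block 4: place 77 MB, 51 MB left
memory block 3: place 30 MB, 4 MB left
memory block 2: place 20 MB, 25 MB left
memory block 1: place 26 MB, 22 MB left
memory block 1: place 11 MB, 11 MB left
Final memory blocks: [80,26,11] [83,20] [94,30] [77].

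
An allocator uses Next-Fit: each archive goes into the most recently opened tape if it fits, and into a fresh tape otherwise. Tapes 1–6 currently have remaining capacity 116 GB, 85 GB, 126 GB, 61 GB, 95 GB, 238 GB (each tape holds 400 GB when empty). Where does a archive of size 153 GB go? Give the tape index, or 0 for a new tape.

6

Next-Fit only looks at tape 6, which has 238 GB free.
153 GB fits there.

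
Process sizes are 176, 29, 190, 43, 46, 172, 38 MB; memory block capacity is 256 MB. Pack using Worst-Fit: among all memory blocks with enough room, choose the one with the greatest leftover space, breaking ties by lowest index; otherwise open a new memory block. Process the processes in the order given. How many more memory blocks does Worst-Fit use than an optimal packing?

0

Worst-Fit: [176,29,46] [190,43] [172,38] → 3 memory blocks.
Total size 694 MB; any packing needs at least ⌈694/256⌉ = 3 memory blocks.
So 3 is already optimal.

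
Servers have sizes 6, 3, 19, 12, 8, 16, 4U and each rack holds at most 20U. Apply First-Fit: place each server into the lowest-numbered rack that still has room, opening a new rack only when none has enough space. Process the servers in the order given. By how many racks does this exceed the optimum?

0

First-Fit: [6,3,8] [19] [12,4] [16] → 4 racks.
Total size 68U; any packing needs at least ⌈68/20⌉ = 4 racks.
So 4 is already optimal.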